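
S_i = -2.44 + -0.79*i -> [-2.44, -3.23, -4.02, -4.81, -5.6]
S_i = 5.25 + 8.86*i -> [5.25, 14.11, 22.97, 31.83, 40.69]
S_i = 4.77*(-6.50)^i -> [4.77, -31.0, 201.53, -1309.96, 8514.75]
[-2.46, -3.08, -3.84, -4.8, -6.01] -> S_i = -2.46*1.25^i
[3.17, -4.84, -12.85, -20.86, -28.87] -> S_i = 3.17 + -8.01*i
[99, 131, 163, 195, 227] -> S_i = 99 + 32*i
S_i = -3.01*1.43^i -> [-3.01, -4.3, -6.16, -8.8, -12.59]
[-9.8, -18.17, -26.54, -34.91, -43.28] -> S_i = -9.80 + -8.37*i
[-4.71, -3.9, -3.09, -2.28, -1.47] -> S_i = -4.71 + 0.81*i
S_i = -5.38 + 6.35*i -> [-5.38, 0.97, 7.32, 13.67, 20.02]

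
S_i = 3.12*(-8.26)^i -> [3.12, -25.77, 212.87, -1758.31, 14523.62]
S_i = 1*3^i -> [1, 3, 9, 27, 81]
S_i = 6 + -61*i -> [6, -55, -116, -177, -238]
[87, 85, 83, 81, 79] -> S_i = 87 + -2*i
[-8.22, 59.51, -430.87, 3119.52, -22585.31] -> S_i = -8.22*(-7.24)^i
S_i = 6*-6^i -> [6, -36, 216, -1296, 7776]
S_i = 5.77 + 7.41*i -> [5.77, 13.18, 20.59, 28.0, 35.41]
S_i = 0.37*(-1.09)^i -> [0.37, -0.4, 0.44, -0.48, 0.52]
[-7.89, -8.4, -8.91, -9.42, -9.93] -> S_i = -7.89 + -0.51*i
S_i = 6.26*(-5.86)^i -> [6.26, -36.68, 214.97, -1259.7, 7381.84]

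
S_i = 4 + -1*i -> [4, 3, 2, 1, 0]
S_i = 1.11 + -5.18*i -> [1.11, -4.07, -9.25, -14.43, -19.61]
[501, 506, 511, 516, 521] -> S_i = 501 + 5*i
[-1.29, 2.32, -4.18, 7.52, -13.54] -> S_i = -1.29*(-1.80)^i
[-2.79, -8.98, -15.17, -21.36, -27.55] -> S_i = -2.79 + -6.19*i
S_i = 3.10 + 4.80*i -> [3.1, 7.9, 12.7, 17.5, 22.3]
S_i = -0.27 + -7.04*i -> [-0.27, -7.31, -14.35, -21.39, -28.43]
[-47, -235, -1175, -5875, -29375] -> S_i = -47*5^i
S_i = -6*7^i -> [-6, -42, -294, -2058, -14406]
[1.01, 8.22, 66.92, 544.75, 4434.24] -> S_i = 1.01*8.14^i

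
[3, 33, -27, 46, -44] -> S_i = Random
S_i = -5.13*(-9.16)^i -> [-5.13, 46.99, -430.44, 3942.79, -36115.97]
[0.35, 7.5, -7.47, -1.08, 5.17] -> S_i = Random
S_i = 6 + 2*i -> [6, 8, 10, 12, 14]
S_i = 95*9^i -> [95, 855, 7695, 69255, 623295]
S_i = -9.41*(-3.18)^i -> [-9.41, 29.92, -95.16, 302.6, -962.27]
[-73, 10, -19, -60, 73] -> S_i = Random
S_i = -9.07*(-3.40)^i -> [-9.07, 30.84, -104.85, 356.49, -1212.06]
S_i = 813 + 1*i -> [813, 814, 815, 816, 817]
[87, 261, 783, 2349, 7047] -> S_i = 87*3^i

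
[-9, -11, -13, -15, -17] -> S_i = -9 + -2*i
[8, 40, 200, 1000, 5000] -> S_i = 8*5^i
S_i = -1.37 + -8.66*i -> [-1.37, -10.03, -18.69, -27.35, -36.01]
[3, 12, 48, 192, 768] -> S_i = 3*4^i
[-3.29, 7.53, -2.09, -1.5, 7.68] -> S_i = Random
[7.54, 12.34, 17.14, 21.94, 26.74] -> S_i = 7.54 + 4.80*i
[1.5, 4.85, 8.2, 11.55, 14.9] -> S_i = 1.50 + 3.35*i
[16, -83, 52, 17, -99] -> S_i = Random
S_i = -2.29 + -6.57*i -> [-2.29, -8.86, -15.43, -22.0, -28.57]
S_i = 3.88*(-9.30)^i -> [3.88, -36.08, 335.58, -3120.91, 29024.42]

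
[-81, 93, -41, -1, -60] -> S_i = Random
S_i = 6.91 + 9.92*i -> [6.91, 16.83, 26.75, 36.67, 46.59]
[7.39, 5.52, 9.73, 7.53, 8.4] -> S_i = Random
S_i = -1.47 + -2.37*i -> [-1.47, -3.84, -6.21, -8.58, -10.95]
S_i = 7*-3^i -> [7, -21, 63, -189, 567]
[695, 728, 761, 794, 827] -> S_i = 695 + 33*i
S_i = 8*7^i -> [8, 56, 392, 2744, 19208]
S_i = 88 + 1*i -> [88, 89, 90, 91, 92]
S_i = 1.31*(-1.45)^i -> [1.31, -1.9, 2.75, -3.99, 5.79]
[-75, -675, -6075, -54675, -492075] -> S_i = -75*9^i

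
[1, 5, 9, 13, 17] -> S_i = 1 + 4*i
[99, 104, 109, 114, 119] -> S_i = 99 + 5*i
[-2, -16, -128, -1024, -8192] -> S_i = -2*8^i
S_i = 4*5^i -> [4, 20, 100, 500, 2500]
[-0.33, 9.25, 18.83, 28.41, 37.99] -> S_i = -0.33 + 9.58*i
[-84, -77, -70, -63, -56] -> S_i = -84 + 7*i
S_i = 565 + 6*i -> [565, 571, 577, 583, 589]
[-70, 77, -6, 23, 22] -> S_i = Random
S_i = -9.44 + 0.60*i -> [-9.44, -8.84, -8.24, -7.64, -7.04]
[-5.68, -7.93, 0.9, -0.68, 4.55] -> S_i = Random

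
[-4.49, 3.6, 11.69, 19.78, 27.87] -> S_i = -4.49 + 8.09*i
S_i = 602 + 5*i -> [602, 607, 612, 617, 622]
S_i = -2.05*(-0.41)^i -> [-2.05, 0.84, -0.34, 0.14, -0.06]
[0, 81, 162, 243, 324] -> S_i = 0 + 81*i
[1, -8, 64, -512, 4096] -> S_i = 1*-8^i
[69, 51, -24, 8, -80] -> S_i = Random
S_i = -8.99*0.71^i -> [-8.99, -6.38, -4.53, -3.22, -2.28]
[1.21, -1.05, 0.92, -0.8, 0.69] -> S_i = 1.21*(-0.87)^i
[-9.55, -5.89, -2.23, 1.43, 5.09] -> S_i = -9.55 + 3.66*i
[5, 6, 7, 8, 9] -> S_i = 5 + 1*i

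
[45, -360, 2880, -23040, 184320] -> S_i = 45*-8^i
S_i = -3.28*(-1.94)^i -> [-3.28, 6.36, -12.34, 23.95, -46.46]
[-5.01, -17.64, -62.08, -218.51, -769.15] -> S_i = -5.01*3.52^i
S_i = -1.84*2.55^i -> [-1.84, -4.69, -11.96, -30.51, -77.8]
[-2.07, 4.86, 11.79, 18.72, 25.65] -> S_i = -2.07 + 6.93*i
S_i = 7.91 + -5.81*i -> [7.91, 2.1, -3.71, -9.52, -15.33]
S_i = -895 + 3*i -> [-895, -892, -889, -886, -883]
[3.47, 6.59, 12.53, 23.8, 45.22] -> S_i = 3.47*1.90^i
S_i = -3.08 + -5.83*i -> [-3.08, -8.91, -14.74, -20.57, -26.4]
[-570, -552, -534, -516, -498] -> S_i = -570 + 18*i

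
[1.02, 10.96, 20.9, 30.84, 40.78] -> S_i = 1.02 + 9.94*i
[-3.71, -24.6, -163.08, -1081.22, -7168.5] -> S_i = -3.71*6.63^i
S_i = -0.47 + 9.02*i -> [-0.47, 8.55, 17.57, 26.59, 35.61]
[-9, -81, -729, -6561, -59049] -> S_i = -9*9^i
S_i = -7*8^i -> [-7, -56, -448, -3584, -28672]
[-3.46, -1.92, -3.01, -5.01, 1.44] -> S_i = Random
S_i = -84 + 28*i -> [-84, -56, -28, 0, 28]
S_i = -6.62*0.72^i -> [-6.62, -4.77, -3.43, -2.47, -1.78]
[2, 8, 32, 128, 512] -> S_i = 2*4^i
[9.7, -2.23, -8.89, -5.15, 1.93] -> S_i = Random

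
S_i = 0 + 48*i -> [0, 48, 96, 144, 192]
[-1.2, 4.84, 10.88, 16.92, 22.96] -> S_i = -1.20 + 6.04*i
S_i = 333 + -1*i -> [333, 332, 331, 330, 329]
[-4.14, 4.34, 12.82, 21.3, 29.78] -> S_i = -4.14 + 8.48*i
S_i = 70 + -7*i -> [70, 63, 56, 49, 42]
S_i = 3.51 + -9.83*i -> [3.51, -6.32, -16.15, -25.98, -35.81]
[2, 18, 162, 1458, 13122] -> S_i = 2*9^i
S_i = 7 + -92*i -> [7, -85, -177, -269, -361]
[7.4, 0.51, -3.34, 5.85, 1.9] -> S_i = Random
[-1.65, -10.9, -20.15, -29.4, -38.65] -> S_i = -1.65 + -9.25*i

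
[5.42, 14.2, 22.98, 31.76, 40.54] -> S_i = 5.42 + 8.78*i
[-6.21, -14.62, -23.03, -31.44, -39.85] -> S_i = -6.21 + -8.41*i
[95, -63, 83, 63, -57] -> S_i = Random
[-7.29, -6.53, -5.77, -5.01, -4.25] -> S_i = -7.29 + 0.76*i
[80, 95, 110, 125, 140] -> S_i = 80 + 15*i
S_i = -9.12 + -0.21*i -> [-9.12, -9.33, -9.54, -9.75, -9.96]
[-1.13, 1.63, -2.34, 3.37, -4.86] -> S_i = -1.13*(-1.44)^i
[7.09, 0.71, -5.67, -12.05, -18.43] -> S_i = 7.09 + -6.38*i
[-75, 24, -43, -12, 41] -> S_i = Random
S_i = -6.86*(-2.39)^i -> [-6.86, 16.4, -39.19, 93.65, -223.83]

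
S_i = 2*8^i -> [2, 16, 128, 1024, 8192]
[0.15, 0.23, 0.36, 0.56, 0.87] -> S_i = 0.15*1.55^i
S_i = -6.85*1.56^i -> [-6.85, -10.69, -16.67, -26.01, -40.57]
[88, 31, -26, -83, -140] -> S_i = 88 + -57*i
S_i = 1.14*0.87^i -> [1.14, 0.99, 0.86, 0.75, 0.65]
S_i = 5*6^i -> [5, 30, 180, 1080, 6480]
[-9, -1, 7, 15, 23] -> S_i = -9 + 8*i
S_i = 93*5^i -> [93, 465, 2325, 11625, 58125]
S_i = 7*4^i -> [7, 28, 112, 448, 1792]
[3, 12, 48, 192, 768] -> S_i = 3*4^i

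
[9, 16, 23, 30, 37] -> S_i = 9 + 7*i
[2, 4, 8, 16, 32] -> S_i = 2*2^i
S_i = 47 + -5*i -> [47, 42, 37, 32, 27]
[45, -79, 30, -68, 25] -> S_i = Random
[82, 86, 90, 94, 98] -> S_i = 82 + 4*i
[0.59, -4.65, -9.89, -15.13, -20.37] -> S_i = 0.59 + -5.24*i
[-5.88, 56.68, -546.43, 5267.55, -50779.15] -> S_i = -5.88*(-9.64)^i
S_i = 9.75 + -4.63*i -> [9.75, 5.12, 0.49, -4.14, -8.77]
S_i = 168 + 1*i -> [168, 169, 170, 171, 172]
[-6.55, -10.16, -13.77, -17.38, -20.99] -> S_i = -6.55 + -3.61*i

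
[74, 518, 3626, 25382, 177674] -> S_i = 74*7^i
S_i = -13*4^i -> [-13, -52, -208, -832, -3328]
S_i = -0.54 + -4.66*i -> [-0.54, -5.2, -9.86, -14.52, -19.18]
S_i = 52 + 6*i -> [52, 58, 64, 70, 76]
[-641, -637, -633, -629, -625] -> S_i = -641 + 4*i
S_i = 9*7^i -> [9, 63, 441, 3087, 21609]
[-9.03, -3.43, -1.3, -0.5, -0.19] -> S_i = -9.03*0.38^i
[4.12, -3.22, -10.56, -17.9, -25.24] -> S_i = 4.12 + -7.34*i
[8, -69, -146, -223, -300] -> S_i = 8 + -77*i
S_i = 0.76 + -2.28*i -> [0.76, -1.52, -3.8, -6.08, -8.36]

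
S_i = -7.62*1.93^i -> [-7.62, -14.71, -28.38, -54.78, -105.73]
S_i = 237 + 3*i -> [237, 240, 243, 246, 249]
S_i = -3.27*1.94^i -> [-3.27, -6.34, -12.31, -23.88, -46.32]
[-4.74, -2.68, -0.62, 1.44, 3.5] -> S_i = -4.74 + 2.06*i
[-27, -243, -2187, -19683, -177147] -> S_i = -27*9^i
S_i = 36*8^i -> [36, 288, 2304, 18432, 147456]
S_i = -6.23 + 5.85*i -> [-6.23, -0.38, 5.47, 11.32, 17.17]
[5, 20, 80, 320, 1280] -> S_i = 5*4^i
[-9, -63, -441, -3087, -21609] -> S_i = -9*7^i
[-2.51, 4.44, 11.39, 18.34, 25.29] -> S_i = -2.51 + 6.95*i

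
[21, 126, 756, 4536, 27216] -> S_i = 21*6^i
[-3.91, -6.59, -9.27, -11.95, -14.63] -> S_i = -3.91 + -2.68*i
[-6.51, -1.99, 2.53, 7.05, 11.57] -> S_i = -6.51 + 4.52*i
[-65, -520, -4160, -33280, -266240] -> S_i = -65*8^i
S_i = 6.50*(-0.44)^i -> [6.5, -2.86, 1.26, -0.55, 0.24]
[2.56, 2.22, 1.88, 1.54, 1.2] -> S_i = 2.56 + -0.34*i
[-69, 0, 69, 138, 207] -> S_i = -69 + 69*i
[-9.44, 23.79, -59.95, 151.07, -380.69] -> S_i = -9.44*(-2.52)^i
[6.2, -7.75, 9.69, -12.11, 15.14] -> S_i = 6.20*(-1.25)^i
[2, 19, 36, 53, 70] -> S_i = 2 + 17*i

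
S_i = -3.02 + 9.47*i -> [-3.02, 6.45, 15.92, 25.39, 34.86]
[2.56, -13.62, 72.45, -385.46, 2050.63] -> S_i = 2.56*(-5.32)^i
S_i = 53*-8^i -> [53, -424, 3392, -27136, 217088]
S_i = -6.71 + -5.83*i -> [-6.71, -12.54, -18.37, -24.2, -30.03]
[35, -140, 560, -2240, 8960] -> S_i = 35*-4^i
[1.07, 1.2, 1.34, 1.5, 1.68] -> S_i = 1.07*1.12^i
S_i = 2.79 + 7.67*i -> [2.79, 10.46, 18.13, 25.8, 33.47]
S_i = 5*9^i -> [5, 45, 405, 3645, 32805]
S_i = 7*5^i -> [7, 35, 175, 875, 4375]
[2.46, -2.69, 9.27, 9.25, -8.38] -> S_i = Random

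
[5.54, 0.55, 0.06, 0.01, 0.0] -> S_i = 5.54*0.10^i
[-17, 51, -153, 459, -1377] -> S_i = -17*-3^i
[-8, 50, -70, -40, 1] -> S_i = Random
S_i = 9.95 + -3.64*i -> [9.95, 6.31, 2.67, -0.97, -4.61]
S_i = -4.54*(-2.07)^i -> [-4.54, 9.4, -19.45, 40.27, -83.36]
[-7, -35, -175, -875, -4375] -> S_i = -7*5^i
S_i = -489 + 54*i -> [-489, -435, -381, -327, -273]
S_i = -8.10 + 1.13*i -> [-8.1, -6.97, -5.84, -4.71, -3.58]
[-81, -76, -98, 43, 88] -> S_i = Random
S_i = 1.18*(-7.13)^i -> [1.18, -8.41, 59.99, -427.71, 3049.58]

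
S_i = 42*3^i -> [42, 126, 378, 1134, 3402]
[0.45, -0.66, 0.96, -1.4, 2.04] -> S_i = 0.45*(-1.46)^i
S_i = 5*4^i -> [5, 20, 80, 320, 1280]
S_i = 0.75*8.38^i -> [0.75, 6.28, 52.67, 441.36, 3698.6]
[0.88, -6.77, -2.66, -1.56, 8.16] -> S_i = Random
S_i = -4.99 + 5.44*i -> [-4.99, 0.45, 5.89, 11.33, 16.77]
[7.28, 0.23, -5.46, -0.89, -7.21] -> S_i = Random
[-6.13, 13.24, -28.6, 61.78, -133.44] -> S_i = -6.13*(-2.16)^i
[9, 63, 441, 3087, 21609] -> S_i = 9*7^i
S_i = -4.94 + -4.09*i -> [-4.94, -9.03, -13.12, -17.21, -21.3]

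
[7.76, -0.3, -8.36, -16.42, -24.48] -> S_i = 7.76 + -8.06*i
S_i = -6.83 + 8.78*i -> [-6.83, 1.95, 10.73, 19.51, 28.29]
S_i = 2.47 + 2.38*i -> [2.47, 4.85, 7.23, 9.61, 11.99]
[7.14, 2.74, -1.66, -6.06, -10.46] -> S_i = 7.14 + -4.40*i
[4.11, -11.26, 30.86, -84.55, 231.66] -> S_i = 4.11*(-2.74)^i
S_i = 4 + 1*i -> [4, 5, 6, 7, 8]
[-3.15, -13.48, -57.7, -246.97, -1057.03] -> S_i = -3.15*4.28^i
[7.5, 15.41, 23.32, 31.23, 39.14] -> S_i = 7.50 + 7.91*i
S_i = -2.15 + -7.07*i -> [-2.15, -9.22, -16.29, -23.36, -30.43]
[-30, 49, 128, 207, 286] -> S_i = -30 + 79*i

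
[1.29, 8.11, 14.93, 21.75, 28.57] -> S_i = 1.29 + 6.82*i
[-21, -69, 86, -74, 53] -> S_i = Random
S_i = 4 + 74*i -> [4, 78, 152, 226, 300]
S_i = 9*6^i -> [9, 54, 324, 1944, 11664]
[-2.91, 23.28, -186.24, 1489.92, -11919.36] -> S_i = -2.91*(-8.00)^i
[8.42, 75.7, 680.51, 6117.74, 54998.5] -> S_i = 8.42*8.99^i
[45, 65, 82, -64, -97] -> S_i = Random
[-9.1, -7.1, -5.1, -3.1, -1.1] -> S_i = -9.10 + 2.00*i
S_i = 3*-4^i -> [3, -12, 48, -192, 768]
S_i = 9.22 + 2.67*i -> [9.22, 11.89, 14.56, 17.23, 19.9]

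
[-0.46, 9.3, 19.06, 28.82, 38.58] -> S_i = -0.46 + 9.76*i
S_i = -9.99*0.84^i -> [-9.99, -8.39, -7.05, -5.92, -4.97]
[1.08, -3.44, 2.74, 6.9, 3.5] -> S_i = Random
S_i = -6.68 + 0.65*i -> [-6.68, -6.03, -5.38, -4.73, -4.08]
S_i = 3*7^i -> [3, 21, 147, 1029, 7203]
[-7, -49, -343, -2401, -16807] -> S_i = -7*7^i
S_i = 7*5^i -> [7, 35, 175, 875, 4375]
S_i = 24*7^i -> [24, 168, 1176, 8232, 57624]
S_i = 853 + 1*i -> [853, 854, 855, 856, 857]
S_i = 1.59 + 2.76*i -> [1.59, 4.35, 7.11, 9.87, 12.63]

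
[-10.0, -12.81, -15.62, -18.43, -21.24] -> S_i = -10.00 + -2.81*i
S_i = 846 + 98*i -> [846, 944, 1042, 1140, 1238]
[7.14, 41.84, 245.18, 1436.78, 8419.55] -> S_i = 7.14*5.86^i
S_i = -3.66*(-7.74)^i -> [-3.66, 28.33, -219.26, 1697.09, -13135.45]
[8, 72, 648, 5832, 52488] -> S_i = 8*9^i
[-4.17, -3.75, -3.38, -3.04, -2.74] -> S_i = -4.17*0.90^i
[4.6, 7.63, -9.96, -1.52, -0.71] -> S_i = Random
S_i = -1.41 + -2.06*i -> [-1.41, -3.47, -5.53, -7.59, -9.65]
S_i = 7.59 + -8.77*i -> [7.59, -1.18, -9.95, -18.72, -27.49]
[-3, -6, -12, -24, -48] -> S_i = -3*2^i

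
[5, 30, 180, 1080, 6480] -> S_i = 5*6^i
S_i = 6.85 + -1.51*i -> [6.85, 5.34, 3.83, 2.32, 0.81]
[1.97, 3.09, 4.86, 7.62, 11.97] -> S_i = 1.97*1.57^i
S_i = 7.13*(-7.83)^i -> [7.13, -55.83, 437.13, -3422.75, 26800.11]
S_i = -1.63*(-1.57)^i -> [-1.63, 2.56, -4.02, 6.31, -9.9]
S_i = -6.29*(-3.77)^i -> [-6.29, 23.71, -89.4, 337.03, -1270.62]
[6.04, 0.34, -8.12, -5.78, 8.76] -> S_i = Random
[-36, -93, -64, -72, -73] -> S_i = Random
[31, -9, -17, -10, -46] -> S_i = Random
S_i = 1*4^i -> [1, 4, 16, 64, 256]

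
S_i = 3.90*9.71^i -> [3.9, 37.87, 367.71, 3570.44, 34669.02]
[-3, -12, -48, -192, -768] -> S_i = -3*4^i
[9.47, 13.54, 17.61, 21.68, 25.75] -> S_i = 9.47 + 4.07*i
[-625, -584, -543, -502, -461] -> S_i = -625 + 41*i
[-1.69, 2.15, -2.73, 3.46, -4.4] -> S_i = -1.69*(-1.27)^i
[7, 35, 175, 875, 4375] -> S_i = 7*5^i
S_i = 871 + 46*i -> [871, 917, 963, 1009, 1055]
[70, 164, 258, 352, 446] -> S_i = 70 + 94*i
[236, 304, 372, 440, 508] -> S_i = 236 + 68*i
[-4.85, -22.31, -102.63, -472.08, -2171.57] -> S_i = -4.85*4.60^i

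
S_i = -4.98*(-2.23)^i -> [-4.98, 11.11, -24.77, 55.23, -123.15]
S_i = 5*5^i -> [5, 25, 125, 625, 3125]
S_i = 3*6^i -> [3, 18, 108, 648, 3888]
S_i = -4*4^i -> [-4, -16, -64, -256, -1024]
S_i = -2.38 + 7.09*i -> [-2.38, 4.71, 11.8, 18.89, 25.98]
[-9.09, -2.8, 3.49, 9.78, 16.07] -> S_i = -9.09 + 6.29*i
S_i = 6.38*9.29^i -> [6.38, 59.27, 550.62, 5115.26, 47520.78]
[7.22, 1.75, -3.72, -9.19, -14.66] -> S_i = 7.22 + -5.47*i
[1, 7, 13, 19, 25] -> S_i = 1 + 6*i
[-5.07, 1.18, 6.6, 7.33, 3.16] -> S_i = Random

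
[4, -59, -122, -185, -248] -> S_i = 4 + -63*i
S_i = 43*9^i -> [43, 387, 3483, 31347, 282123]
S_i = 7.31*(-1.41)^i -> [7.31, -10.31, 14.53, -20.49, 28.89]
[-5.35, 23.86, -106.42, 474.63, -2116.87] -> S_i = -5.35*(-4.46)^i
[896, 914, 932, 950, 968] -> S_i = 896 + 18*i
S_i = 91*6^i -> [91, 546, 3276, 19656, 117936]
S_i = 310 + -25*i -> [310, 285, 260, 235, 210]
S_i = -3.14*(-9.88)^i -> [-3.14, 31.02, -306.51, 3028.31, -29919.71]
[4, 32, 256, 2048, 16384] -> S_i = 4*8^i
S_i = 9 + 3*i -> [9, 12, 15, 18, 21]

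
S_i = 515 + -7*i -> [515, 508, 501, 494, 487]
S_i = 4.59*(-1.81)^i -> [4.59, -8.31, 15.04, -27.22, 49.26]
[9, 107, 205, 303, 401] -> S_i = 9 + 98*i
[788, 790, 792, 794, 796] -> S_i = 788 + 2*i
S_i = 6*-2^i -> [6, -12, 24, -48, 96]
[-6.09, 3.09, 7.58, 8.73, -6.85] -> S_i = Random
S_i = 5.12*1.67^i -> [5.12, 8.55, 14.28, 23.85, 39.82]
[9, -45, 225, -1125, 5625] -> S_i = 9*-5^i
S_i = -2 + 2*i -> [-2, 0, 2, 4, 6]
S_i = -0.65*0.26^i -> [-0.65, -0.17, -0.04, -0.01, -0.0]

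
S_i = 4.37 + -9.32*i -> [4.37, -4.95, -14.27, -23.59, -32.91]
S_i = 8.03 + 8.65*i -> [8.03, 16.68, 25.33, 33.98, 42.63]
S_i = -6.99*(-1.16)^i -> [-6.99, 8.11, -9.41, 10.91, -12.66]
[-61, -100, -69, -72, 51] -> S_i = Random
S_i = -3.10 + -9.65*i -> [-3.1, -12.75, -22.4, -32.05, -41.7]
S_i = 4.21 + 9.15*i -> [4.21, 13.36, 22.51, 31.66, 40.81]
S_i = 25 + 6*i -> [25, 31, 37, 43, 49]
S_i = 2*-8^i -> [2, -16, 128, -1024, 8192]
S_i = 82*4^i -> [82, 328, 1312, 5248, 20992]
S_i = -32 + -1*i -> [-32, -33, -34, -35, -36]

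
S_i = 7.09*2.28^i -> [7.09, 16.17, 36.86, 84.03, 191.6]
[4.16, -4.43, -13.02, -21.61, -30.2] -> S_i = 4.16 + -8.59*i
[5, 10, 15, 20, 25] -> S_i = 5 + 5*i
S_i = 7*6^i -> [7, 42, 252, 1512, 9072]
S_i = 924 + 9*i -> [924, 933, 942, 951, 960]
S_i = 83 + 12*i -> [83, 95, 107, 119, 131]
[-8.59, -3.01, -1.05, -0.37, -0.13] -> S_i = -8.59*0.35^i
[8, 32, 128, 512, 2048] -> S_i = 8*4^i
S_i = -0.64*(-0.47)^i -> [-0.64, 0.3, -0.14, 0.07, -0.03]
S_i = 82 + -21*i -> [82, 61, 40, 19, -2]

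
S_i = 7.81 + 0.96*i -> [7.81, 8.77, 9.73, 10.69, 11.65]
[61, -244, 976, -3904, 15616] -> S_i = 61*-4^i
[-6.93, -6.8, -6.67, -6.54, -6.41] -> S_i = -6.93 + 0.13*i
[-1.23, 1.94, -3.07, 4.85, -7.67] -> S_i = -1.23*(-1.58)^i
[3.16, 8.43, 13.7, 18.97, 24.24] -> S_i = 3.16 + 5.27*i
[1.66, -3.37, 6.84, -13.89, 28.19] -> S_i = 1.66*(-2.03)^i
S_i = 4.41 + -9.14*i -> [4.41, -4.73, -13.87, -23.01, -32.15]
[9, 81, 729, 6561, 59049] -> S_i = 9*9^i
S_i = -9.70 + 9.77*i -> [-9.7, 0.07, 9.84, 19.61, 29.38]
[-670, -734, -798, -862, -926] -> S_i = -670 + -64*i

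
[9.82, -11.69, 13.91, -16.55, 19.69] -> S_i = 9.82*(-1.19)^i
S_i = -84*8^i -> [-84, -672, -5376, -43008, -344064]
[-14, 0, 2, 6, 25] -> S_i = Random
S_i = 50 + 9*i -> [50, 59, 68, 77, 86]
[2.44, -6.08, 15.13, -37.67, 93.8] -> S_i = 2.44*(-2.49)^i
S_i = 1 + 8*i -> [1, 9, 17, 25, 33]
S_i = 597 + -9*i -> [597, 588, 579, 570, 561]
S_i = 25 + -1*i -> [25, 24, 23, 22, 21]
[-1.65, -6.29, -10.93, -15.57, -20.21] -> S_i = -1.65 + -4.64*i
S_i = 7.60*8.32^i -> [7.6, 63.23, 526.09, 4377.07, 36417.23]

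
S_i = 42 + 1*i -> [42, 43, 44, 45, 46]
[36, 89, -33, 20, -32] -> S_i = Random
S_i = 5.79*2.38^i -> [5.79, 13.78, 32.8, 78.06, 185.77]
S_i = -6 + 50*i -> [-6, 44, 94, 144, 194]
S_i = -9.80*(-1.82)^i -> [-9.8, 17.84, -32.46, 59.08, -107.53]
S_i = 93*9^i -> [93, 837, 7533, 67797, 610173]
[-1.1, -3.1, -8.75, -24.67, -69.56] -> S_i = -1.10*2.82^i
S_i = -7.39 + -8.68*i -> [-7.39, -16.07, -24.75, -33.43, -42.11]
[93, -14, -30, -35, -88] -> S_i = Random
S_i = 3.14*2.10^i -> [3.14, 6.59, 13.85, 29.08, 61.07]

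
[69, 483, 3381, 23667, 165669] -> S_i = 69*7^i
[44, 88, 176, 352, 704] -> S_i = 44*2^i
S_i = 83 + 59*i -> [83, 142, 201, 260, 319]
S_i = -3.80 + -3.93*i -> [-3.8, -7.73, -11.66, -15.59, -19.52]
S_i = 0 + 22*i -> [0, 22, 44, 66, 88]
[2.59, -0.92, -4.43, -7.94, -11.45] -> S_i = 2.59 + -3.51*i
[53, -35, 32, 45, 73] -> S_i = Random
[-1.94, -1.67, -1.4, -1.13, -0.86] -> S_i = -1.94 + 0.27*i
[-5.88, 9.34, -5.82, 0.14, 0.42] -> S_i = Random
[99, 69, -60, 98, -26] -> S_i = Random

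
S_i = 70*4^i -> [70, 280, 1120, 4480, 17920]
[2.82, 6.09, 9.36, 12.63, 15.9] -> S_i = 2.82 + 3.27*i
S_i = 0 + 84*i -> [0, 84, 168, 252, 336]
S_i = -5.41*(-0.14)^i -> [-5.41, 0.76, -0.11, 0.01, -0.0]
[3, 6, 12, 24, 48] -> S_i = 3*2^i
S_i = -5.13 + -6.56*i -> [-5.13, -11.69, -18.25, -24.81, -31.37]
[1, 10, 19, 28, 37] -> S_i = 1 + 9*i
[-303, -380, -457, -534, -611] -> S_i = -303 + -77*i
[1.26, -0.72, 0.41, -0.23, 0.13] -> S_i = 1.26*(-0.57)^i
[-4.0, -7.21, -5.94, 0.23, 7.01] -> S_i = Random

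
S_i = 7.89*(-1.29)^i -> [7.89, -10.18, 13.13, -16.94, 21.85]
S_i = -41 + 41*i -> [-41, 0, 41, 82, 123]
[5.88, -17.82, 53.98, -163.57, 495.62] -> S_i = 5.88*(-3.03)^i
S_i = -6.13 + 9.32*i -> [-6.13, 3.19, 12.51, 21.83, 31.15]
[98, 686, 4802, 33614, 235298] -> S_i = 98*7^i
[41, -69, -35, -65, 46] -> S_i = Random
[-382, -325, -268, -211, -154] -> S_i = -382 + 57*i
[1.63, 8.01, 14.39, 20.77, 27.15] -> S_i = 1.63 + 6.38*i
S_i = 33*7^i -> [33, 231, 1617, 11319, 79233]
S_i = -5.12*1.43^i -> [-5.12, -7.32, -10.47, -14.97, -21.41]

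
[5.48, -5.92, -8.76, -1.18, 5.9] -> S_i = Random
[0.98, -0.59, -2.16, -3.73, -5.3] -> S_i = 0.98 + -1.57*i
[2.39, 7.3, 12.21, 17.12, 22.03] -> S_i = 2.39 + 4.91*i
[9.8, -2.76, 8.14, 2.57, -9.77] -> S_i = Random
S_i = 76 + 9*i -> [76, 85, 94, 103, 112]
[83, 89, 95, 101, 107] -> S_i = 83 + 6*i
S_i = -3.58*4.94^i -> [-3.58, -17.69, -87.36, -431.58, -2132.02]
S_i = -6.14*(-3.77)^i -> [-6.14, 23.15, -87.27, 329.0, -1240.32]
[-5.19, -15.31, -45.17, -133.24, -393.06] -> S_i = -5.19*2.95^i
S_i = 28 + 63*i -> [28, 91, 154, 217, 280]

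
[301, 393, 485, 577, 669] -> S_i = 301 + 92*i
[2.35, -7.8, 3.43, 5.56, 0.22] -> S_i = Random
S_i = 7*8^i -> [7, 56, 448, 3584, 28672]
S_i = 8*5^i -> [8, 40, 200, 1000, 5000]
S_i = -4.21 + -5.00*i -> [-4.21, -9.21, -14.21, -19.21, -24.21]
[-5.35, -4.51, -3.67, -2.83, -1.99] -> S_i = -5.35 + 0.84*i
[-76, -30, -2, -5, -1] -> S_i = Random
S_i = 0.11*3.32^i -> [0.11, 0.37, 1.21, 4.03, 13.36]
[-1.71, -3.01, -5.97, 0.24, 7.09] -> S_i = Random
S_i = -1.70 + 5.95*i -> [-1.7, 4.25, 10.2, 16.15, 22.1]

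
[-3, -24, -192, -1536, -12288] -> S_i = -3*8^i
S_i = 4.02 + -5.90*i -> [4.02, -1.88, -7.78, -13.68, -19.58]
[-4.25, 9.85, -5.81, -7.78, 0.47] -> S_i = Random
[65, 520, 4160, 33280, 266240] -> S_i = 65*8^i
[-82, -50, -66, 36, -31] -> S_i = Random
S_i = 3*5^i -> [3, 15, 75, 375, 1875]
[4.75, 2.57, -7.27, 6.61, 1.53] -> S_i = Random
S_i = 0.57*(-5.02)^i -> [0.57, -2.86, 14.36, -72.11, 361.98]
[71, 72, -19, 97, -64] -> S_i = Random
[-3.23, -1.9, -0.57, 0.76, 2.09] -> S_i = -3.23 + 1.33*i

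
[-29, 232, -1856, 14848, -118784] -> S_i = -29*-8^i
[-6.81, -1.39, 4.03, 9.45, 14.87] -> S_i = -6.81 + 5.42*i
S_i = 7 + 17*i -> [7, 24, 41, 58, 75]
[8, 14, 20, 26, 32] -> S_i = 8 + 6*i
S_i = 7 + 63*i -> [7, 70, 133, 196, 259]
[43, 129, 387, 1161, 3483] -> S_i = 43*3^i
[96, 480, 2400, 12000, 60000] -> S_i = 96*5^i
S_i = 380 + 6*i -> [380, 386, 392, 398, 404]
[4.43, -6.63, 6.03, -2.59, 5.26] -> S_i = Random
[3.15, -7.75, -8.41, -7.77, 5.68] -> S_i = Random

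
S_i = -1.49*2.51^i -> [-1.49, -3.74, -9.39, -23.56, -59.14]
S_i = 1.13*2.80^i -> [1.13, 3.16, 8.86, 24.81, 69.46]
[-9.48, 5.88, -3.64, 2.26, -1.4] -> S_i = -9.48*(-0.62)^i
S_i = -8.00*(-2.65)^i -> [-8.0, 21.2, -56.18, 148.88, -394.52]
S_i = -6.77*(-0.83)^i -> [-6.77, 5.62, -4.66, 3.87, -3.21]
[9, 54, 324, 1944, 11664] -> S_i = 9*6^i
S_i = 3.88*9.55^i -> [3.88, 37.05, 353.87, 3379.42, 32273.44]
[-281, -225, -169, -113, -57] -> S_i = -281 + 56*i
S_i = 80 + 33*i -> [80, 113, 146, 179, 212]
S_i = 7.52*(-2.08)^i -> [7.52, -15.64, 32.53, -67.67, 140.76]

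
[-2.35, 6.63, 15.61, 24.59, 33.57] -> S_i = -2.35 + 8.98*i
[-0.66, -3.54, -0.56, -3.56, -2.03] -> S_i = Random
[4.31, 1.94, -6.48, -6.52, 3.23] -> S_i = Random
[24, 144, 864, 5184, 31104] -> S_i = 24*6^i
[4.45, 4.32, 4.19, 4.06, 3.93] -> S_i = 4.45 + -0.13*i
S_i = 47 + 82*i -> [47, 129, 211, 293, 375]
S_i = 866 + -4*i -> [866, 862, 858, 854, 850]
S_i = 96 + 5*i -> [96, 101, 106, 111, 116]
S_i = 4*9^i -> [4, 36, 324, 2916, 26244]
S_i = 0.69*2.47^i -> [0.69, 1.7, 4.21, 10.4, 25.68]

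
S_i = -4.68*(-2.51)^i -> [-4.68, 11.75, -29.48, 74.01, -185.76]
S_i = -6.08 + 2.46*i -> [-6.08, -3.62, -1.16, 1.3, 3.76]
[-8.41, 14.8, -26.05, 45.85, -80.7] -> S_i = -8.41*(-1.76)^i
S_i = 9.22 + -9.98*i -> [9.22, -0.76, -10.74, -20.72, -30.7]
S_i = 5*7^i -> [5, 35, 245, 1715, 12005]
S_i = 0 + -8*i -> [0, -8, -16, -24, -32]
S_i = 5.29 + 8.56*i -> [5.29, 13.85, 22.41, 30.97, 39.53]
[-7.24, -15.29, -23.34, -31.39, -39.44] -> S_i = -7.24 + -8.05*i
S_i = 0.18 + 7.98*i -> [0.18, 8.16, 16.14, 24.12, 32.1]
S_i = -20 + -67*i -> [-20, -87, -154, -221, -288]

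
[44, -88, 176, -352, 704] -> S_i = 44*-2^i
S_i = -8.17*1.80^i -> [-8.17, -14.71, -26.47, -47.65, -85.77]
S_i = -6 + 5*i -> [-6, -1, 4, 9, 14]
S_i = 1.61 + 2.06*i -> [1.61, 3.67, 5.73, 7.79, 9.85]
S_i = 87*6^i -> [87, 522, 3132, 18792, 112752]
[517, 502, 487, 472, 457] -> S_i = 517 + -15*i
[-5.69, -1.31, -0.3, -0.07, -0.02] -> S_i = -5.69*0.23^i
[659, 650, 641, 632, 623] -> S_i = 659 + -9*i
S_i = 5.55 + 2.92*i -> [5.55, 8.47, 11.39, 14.31, 17.23]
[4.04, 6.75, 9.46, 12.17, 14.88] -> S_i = 4.04 + 2.71*i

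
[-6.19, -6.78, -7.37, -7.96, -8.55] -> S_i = -6.19 + -0.59*i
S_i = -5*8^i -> [-5, -40, -320, -2560, -20480]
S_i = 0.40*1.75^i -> [0.4, 0.7, 1.23, 2.14, 3.75]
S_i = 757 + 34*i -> [757, 791, 825, 859, 893]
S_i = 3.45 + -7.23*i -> [3.45, -3.78, -11.01, -18.24, -25.47]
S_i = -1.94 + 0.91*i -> [-1.94, -1.03, -0.12, 0.79, 1.7]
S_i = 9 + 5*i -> [9, 14, 19, 24, 29]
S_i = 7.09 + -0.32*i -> [7.09, 6.77, 6.45, 6.13, 5.81]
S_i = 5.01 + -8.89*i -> [5.01, -3.88, -12.77, -21.66, -30.55]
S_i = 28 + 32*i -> [28, 60, 92, 124, 156]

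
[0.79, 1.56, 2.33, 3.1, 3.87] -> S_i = 0.79 + 0.77*i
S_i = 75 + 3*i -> [75, 78, 81, 84, 87]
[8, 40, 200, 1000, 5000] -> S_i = 8*5^i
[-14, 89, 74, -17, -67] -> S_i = Random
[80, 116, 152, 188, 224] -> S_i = 80 + 36*i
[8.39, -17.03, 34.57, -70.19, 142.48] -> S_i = 8.39*(-2.03)^i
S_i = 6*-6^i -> [6, -36, 216, -1296, 7776]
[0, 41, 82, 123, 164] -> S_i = 0 + 41*i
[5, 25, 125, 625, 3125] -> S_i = 5*5^i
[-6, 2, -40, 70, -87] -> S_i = Random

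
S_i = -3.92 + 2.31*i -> [-3.92, -1.61, 0.7, 3.01, 5.32]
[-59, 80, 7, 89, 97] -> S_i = Random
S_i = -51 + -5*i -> [-51, -56, -61, -66, -71]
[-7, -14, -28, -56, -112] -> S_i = -7*2^i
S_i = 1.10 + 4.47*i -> [1.1, 5.57, 10.04, 14.51, 18.98]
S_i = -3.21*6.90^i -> [-3.21, -22.15, -152.83, -1054.51, -7276.15]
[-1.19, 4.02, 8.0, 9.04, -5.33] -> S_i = Random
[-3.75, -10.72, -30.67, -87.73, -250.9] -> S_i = -3.75*2.86^i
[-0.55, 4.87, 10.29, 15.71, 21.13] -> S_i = -0.55 + 5.42*i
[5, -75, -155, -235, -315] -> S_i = 5 + -80*i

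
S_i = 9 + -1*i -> [9, 8, 7, 6, 5]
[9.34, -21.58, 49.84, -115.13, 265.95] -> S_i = 9.34*(-2.31)^i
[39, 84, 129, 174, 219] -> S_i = 39 + 45*i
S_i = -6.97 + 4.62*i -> [-6.97, -2.35, 2.27, 6.89, 11.51]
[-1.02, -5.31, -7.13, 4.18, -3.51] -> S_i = Random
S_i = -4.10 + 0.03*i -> [-4.1, -4.07, -4.04, -4.01, -3.98]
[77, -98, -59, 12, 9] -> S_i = Random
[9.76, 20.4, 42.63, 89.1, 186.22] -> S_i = 9.76*2.09^i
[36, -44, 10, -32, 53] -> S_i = Random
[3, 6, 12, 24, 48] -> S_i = 3*2^i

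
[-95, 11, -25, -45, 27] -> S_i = Random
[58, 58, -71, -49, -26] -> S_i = Random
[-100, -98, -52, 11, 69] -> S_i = Random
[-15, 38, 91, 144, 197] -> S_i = -15 + 53*i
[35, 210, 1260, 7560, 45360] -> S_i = 35*6^i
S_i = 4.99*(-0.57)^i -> [4.99, -2.84, 1.62, -0.92, 0.53]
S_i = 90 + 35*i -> [90, 125, 160, 195, 230]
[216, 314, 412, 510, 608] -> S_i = 216 + 98*i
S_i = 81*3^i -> [81, 243, 729, 2187, 6561]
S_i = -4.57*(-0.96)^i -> [-4.57, 4.39, -4.21, 4.04, -3.88]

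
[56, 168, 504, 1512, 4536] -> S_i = 56*3^i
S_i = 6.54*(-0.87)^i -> [6.54, -5.69, 4.95, -4.31, 3.75]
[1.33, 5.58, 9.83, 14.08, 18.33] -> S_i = 1.33 + 4.25*i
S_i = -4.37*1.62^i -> [-4.37, -7.08, -11.47, -18.58, -30.1]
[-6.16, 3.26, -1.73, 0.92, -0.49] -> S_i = -6.16*(-0.53)^i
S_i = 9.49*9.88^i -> [9.49, 93.76, 926.36, 9152.44, 90426.14]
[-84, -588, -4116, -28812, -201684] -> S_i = -84*7^i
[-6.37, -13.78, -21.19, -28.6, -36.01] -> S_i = -6.37 + -7.41*i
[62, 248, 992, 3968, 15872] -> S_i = 62*4^i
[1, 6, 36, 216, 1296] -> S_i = 1*6^i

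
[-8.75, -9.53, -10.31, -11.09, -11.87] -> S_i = -8.75 + -0.78*i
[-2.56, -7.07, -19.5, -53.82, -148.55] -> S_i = -2.56*2.76^i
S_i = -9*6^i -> [-9, -54, -324, -1944, -11664]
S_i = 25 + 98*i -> [25, 123, 221, 319, 417]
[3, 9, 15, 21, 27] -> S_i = 3 + 6*i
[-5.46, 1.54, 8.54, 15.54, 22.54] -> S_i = -5.46 + 7.00*i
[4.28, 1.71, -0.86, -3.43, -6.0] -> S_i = 4.28 + -2.57*i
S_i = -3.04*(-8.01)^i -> [-3.04, 24.35, -195.05, 1562.32, -12514.22]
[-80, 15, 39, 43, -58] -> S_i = Random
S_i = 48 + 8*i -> [48, 56, 64, 72, 80]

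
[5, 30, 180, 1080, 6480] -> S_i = 5*6^i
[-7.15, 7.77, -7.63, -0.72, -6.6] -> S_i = Random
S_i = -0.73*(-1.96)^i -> [-0.73, 1.43, -2.8, 5.5, -10.77]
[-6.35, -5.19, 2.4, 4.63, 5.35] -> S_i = Random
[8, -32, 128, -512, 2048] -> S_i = 8*-4^i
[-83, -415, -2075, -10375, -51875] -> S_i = -83*5^i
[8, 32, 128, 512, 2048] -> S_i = 8*4^i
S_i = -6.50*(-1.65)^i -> [-6.5, 10.72, -17.7, 29.2, -48.18]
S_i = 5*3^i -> [5, 15, 45, 135, 405]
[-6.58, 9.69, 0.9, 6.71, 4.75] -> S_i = Random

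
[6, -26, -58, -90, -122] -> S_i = 6 + -32*i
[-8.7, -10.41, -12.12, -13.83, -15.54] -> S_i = -8.70 + -1.71*i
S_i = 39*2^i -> [39, 78, 156, 312, 624]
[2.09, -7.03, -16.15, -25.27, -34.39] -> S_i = 2.09 + -9.12*i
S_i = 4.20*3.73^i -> [4.2, 15.67, 58.43, 217.96, 812.99]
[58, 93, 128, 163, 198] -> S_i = 58 + 35*i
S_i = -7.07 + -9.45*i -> [-7.07, -16.52, -25.97, -35.42, -44.87]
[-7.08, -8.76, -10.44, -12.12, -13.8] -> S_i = -7.08 + -1.68*i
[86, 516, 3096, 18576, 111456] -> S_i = 86*6^i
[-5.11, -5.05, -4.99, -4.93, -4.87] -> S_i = -5.11 + 0.06*i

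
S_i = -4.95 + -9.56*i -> [-4.95, -14.51, -24.07, -33.63, -43.19]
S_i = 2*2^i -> [2, 4, 8, 16, 32]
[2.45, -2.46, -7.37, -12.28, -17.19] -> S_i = 2.45 + -4.91*i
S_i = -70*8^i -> [-70, -560, -4480, -35840, -286720]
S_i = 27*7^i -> [27, 189, 1323, 9261, 64827]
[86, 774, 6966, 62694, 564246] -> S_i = 86*9^i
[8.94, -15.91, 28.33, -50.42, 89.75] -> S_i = 8.94*(-1.78)^i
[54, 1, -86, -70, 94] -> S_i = Random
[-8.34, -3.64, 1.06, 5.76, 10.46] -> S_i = -8.34 + 4.70*i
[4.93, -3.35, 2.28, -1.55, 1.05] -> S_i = 4.93*(-0.68)^i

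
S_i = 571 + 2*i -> [571, 573, 575, 577, 579]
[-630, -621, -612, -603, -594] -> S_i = -630 + 9*i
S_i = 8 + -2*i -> [8, 6, 4, 2, 0]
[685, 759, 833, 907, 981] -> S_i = 685 + 74*i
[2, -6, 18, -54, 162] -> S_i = 2*-3^i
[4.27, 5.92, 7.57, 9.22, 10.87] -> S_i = 4.27 + 1.65*i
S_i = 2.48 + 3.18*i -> [2.48, 5.66, 8.84, 12.02, 15.2]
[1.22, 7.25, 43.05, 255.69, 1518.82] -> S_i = 1.22*5.94^i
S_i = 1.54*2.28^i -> [1.54, 3.51, 8.01, 18.25, 41.62]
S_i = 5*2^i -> [5, 10, 20, 40, 80]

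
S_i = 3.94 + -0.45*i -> [3.94, 3.49, 3.04, 2.59, 2.14]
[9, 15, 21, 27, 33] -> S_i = 9 + 6*i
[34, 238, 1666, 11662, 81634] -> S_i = 34*7^i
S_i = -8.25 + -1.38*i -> [-8.25, -9.63, -11.01, -12.39, -13.77]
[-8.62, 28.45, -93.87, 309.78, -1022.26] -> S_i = -8.62*(-3.30)^i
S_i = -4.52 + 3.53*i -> [-4.52, -0.99, 2.54, 6.07, 9.6]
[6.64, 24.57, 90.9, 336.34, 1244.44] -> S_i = 6.64*3.70^i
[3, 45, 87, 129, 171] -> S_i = 3 + 42*i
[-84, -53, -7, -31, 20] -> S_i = Random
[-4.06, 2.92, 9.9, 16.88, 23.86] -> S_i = -4.06 + 6.98*i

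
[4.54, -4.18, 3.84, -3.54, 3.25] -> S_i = 4.54*(-0.92)^i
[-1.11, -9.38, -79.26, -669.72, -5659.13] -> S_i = -1.11*8.45^i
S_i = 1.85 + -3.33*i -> [1.85, -1.48, -4.81, -8.14, -11.47]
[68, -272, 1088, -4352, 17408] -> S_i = 68*-4^i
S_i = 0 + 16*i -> [0, 16, 32, 48, 64]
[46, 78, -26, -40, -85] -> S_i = Random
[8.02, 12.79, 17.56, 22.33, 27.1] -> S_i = 8.02 + 4.77*i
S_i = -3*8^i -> [-3, -24, -192, -1536, -12288]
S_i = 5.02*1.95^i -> [5.02, 9.79, 19.09, 37.22, 72.58]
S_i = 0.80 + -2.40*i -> [0.8, -1.6, -4.0, -6.4, -8.8]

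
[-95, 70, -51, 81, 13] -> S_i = Random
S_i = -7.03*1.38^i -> [-7.03, -9.7, -13.39, -18.48, -25.5]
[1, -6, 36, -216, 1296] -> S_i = 1*-6^i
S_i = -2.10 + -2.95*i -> [-2.1, -5.05, -8.0, -10.95, -13.9]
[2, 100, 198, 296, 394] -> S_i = 2 + 98*i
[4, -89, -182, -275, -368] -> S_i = 4 + -93*i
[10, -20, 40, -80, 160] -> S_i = 10*-2^i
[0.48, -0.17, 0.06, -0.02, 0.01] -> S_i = 0.48*(-0.36)^i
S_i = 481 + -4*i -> [481, 477, 473, 469, 465]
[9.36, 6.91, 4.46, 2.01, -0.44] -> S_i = 9.36 + -2.45*i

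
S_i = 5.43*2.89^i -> [5.43, 15.69, 45.35, 131.07, 378.78]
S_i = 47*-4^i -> [47, -188, 752, -3008, 12032]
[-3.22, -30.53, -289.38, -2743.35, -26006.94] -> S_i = -3.22*9.48^i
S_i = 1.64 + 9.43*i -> [1.64, 11.07, 20.5, 29.93, 39.36]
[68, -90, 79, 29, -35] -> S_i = Random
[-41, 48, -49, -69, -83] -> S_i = Random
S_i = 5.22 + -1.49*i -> [5.22, 3.73, 2.24, 0.75, -0.74]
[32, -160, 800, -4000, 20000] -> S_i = 32*-5^i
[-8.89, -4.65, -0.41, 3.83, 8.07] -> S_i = -8.89 + 4.24*i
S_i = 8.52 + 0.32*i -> [8.52, 8.84, 9.16, 9.48, 9.8]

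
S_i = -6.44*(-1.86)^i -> [-6.44, 11.98, -22.28, 41.44, -77.08]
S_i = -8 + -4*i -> [-8, -12, -16, -20, -24]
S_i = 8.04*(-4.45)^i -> [8.04, -35.78, 159.21, -708.49, 3152.8]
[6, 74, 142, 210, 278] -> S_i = 6 + 68*i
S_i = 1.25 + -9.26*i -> [1.25, -8.01, -17.27, -26.53, -35.79]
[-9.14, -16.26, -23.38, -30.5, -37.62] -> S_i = -9.14 + -7.12*i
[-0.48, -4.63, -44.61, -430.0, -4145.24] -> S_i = -0.48*9.64^i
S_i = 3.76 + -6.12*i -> [3.76, -2.36, -8.48, -14.6, -20.72]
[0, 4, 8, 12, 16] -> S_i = 0 + 4*i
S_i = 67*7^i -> [67, 469, 3283, 22981, 160867]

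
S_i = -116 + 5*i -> [-116, -111, -106, -101, -96]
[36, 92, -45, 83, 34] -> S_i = Random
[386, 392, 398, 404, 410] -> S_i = 386 + 6*i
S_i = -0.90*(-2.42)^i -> [-0.9, 2.18, -5.27, 12.76, -30.87]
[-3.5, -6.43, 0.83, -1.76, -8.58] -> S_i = Random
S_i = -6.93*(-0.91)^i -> [-6.93, 6.31, -5.74, 5.22, -4.75]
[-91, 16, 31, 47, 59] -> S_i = Random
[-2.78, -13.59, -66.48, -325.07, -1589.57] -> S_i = -2.78*4.89^i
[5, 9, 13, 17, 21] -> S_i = 5 + 4*i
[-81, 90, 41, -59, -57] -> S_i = Random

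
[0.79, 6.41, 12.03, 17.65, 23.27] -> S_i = 0.79 + 5.62*i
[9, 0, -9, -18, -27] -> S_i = 9 + -9*i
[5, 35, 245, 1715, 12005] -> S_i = 5*7^i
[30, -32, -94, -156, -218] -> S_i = 30 + -62*i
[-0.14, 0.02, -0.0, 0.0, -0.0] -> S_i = -0.14*(-0.12)^i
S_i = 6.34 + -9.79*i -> [6.34, -3.45, -13.24, -23.03, -32.82]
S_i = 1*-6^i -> [1, -6, 36, -216, 1296]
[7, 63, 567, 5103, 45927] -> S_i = 7*9^i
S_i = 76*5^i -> [76, 380, 1900, 9500, 47500]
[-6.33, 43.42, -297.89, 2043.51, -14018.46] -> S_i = -6.33*(-6.86)^i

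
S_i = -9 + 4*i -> [-9, -5, -1, 3, 7]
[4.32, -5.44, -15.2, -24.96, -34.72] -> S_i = 4.32 + -9.76*i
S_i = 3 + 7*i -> [3, 10, 17, 24, 31]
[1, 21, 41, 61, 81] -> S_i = 1 + 20*i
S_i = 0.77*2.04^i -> [0.77, 1.57, 3.2, 6.54, 13.34]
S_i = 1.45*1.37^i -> [1.45, 1.99, 2.72, 3.73, 5.11]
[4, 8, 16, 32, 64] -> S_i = 4*2^i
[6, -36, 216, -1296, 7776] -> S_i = 6*-6^i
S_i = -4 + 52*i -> [-4, 48, 100, 152, 204]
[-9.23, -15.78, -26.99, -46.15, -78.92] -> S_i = -9.23*1.71^i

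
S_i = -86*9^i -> [-86, -774, -6966, -62694, -564246]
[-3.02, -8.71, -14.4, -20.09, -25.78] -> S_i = -3.02 + -5.69*i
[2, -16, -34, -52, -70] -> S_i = 2 + -18*i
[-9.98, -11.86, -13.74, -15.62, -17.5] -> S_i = -9.98 + -1.88*i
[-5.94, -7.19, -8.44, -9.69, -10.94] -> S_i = -5.94 + -1.25*i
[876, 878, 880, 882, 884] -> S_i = 876 + 2*i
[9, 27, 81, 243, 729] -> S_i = 9*3^i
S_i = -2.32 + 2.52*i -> [-2.32, 0.2, 2.72, 5.24, 7.76]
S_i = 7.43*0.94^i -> [7.43, 6.98, 6.57, 6.17, 5.8]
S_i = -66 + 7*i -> [-66, -59, -52, -45, -38]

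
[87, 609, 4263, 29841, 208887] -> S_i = 87*7^i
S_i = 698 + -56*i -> [698, 642, 586, 530, 474]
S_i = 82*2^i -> [82, 164, 328, 656, 1312]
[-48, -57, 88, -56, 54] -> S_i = Random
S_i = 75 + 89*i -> [75, 164, 253, 342, 431]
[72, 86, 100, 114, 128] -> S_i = 72 + 14*i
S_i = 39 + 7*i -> [39, 46, 53, 60, 67]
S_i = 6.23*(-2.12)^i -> [6.23, -13.21, 28.0, -59.36, 125.84]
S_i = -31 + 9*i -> [-31, -22, -13, -4, 5]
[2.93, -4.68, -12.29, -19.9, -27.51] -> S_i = 2.93 + -7.61*i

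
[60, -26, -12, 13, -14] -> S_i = Random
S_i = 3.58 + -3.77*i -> [3.58, -0.19, -3.96, -7.73, -11.5]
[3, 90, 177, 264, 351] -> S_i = 3 + 87*i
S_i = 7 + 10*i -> [7, 17, 27, 37, 47]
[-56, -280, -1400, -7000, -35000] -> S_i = -56*5^i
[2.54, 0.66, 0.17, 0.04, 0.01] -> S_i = 2.54*0.26^i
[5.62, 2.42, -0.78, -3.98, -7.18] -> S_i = 5.62 + -3.20*i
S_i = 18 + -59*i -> [18, -41, -100, -159, -218]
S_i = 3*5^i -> [3, 15, 75, 375, 1875]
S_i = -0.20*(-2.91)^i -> [-0.2, 0.58, -1.69, 4.93, -14.34]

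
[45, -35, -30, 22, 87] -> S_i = Random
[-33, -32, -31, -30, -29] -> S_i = -33 + 1*i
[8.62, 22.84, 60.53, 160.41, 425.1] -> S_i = 8.62*2.65^i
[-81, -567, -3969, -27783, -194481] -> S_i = -81*7^i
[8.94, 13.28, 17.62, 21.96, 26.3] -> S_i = 8.94 + 4.34*i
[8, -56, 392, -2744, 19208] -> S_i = 8*-7^i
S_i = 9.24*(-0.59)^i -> [9.24, -5.45, 3.22, -1.9, 1.12]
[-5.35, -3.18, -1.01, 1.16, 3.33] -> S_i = -5.35 + 2.17*i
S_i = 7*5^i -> [7, 35, 175, 875, 4375]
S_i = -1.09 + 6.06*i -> [-1.09, 4.97, 11.03, 17.09, 23.15]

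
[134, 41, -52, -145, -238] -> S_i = 134 + -93*i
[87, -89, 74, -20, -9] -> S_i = Random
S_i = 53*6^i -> [53, 318, 1908, 11448, 68688]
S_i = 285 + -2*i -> [285, 283, 281, 279, 277]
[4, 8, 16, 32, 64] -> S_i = 4*2^i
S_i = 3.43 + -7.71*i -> [3.43, -4.28, -11.99, -19.7, -27.41]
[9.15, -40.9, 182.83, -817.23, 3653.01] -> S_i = 9.15*(-4.47)^i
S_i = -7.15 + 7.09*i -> [-7.15, -0.06, 7.03, 14.12, 21.21]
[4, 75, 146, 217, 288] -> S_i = 4 + 71*i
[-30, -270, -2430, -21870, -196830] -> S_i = -30*9^i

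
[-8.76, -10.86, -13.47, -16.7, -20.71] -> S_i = -8.76*1.24^i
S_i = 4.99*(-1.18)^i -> [4.99, -5.89, 6.95, -8.2, 9.67]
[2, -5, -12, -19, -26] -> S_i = 2 + -7*i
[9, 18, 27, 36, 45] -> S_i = 9 + 9*i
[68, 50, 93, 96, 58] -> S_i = Random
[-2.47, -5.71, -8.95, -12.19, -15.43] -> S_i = -2.47 + -3.24*i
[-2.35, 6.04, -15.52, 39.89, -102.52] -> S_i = -2.35*(-2.57)^i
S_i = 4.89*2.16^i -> [4.89, 10.56, 22.81, 49.28, 106.44]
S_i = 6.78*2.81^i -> [6.78, 19.05, 53.54, 150.43, 422.72]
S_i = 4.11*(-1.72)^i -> [4.11, -7.07, 12.16, -20.91, 35.97]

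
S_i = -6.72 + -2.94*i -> [-6.72, -9.66, -12.6, -15.54, -18.48]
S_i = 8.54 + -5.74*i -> [8.54, 2.8, -2.94, -8.68, -14.42]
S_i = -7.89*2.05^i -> [-7.89, -16.17, -33.16, -67.97, -139.35]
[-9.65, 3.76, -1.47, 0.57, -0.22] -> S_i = -9.65*(-0.39)^i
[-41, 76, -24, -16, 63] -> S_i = Random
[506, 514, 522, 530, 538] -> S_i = 506 + 8*i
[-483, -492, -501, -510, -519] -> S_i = -483 + -9*i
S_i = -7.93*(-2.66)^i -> [-7.93, 21.09, -56.11, 149.25, -397.01]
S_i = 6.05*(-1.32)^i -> [6.05, -7.99, 10.54, -13.91, 18.37]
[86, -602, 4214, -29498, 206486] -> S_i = 86*-7^i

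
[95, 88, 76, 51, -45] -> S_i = Random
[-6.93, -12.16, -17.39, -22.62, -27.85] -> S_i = -6.93 + -5.23*i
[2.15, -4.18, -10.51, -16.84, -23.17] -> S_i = 2.15 + -6.33*i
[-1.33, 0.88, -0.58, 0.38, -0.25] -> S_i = -1.33*(-0.66)^i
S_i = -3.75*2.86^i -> [-3.75, -10.72, -30.67, -87.73, -250.9]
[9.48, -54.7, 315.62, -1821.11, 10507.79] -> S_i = 9.48*(-5.77)^i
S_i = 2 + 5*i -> [2, 7, 12, 17, 22]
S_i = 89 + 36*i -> [89, 125, 161, 197, 233]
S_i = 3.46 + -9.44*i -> [3.46, -5.98, -15.42, -24.86, -34.3]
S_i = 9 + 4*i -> [9, 13, 17, 21, 25]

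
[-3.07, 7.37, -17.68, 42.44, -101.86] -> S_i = -3.07*(-2.40)^i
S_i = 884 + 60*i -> [884, 944, 1004, 1064, 1124]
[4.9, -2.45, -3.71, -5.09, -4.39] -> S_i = Random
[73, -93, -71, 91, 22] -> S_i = Random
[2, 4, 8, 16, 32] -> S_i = 2*2^i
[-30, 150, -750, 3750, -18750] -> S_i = -30*-5^i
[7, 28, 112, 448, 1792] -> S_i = 7*4^i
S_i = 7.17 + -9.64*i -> [7.17, -2.47, -12.11, -21.75, -31.39]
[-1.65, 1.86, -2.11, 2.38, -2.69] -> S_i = -1.65*(-1.13)^i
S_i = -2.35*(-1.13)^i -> [-2.35, 2.66, -3.0, 3.39, -3.83]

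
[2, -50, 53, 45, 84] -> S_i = Random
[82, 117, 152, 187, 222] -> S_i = 82 + 35*i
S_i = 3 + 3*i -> [3, 6, 9, 12, 15]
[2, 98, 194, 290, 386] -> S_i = 2 + 96*i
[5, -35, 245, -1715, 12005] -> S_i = 5*-7^i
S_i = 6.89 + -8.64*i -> [6.89, -1.75, -10.39, -19.03, -27.67]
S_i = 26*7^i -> [26, 182, 1274, 8918, 62426]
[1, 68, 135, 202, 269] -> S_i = 1 + 67*i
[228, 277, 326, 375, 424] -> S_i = 228 + 49*i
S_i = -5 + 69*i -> [-5, 64, 133, 202, 271]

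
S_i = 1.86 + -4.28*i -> [1.86, -2.42, -6.7, -10.98, -15.26]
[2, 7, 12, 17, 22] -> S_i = 2 + 5*i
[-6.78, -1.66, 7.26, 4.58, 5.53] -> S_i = Random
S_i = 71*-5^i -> [71, -355, 1775, -8875, 44375]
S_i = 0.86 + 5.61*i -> [0.86, 6.47, 12.08, 17.69, 23.3]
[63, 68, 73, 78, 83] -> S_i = 63 + 5*i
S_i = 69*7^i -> [69, 483, 3381, 23667, 165669]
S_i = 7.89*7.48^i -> [7.89, 59.02, 441.45, 3302.04, 24699.23]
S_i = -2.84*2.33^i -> [-2.84, -6.62, -15.42, -35.92, -83.7]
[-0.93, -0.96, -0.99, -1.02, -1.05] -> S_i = -0.93*1.03^i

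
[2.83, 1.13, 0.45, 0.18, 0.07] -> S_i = 2.83*0.40^i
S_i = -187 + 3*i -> [-187, -184, -181, -178, -175]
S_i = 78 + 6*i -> [78, 84, 90, 96, 102]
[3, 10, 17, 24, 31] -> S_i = 3 + 7*i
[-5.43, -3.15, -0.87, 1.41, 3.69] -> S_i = -5.43 + 2.28*i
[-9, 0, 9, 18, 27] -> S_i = -9 + 9*i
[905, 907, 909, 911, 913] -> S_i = 905 + 2*i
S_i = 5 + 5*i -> [5, 10, 15, 20, 25]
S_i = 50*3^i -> [50, 150, 450, 1350, 4050]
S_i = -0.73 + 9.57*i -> [-0.73, 8.84, 18.41, 27.98, 37.55]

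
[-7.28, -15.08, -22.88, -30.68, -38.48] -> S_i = -7.28 + -7.80*i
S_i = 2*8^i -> [2, 16, 128, 1024, 8192]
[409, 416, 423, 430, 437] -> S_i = 409 + 7*i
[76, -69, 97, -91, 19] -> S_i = Random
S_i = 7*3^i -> [7, 21, 63, 189, 567]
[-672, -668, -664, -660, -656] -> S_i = -672 + 4*i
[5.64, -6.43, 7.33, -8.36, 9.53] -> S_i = 5.64*(-1.14)^i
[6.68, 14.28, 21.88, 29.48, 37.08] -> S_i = 6.68 + 7.60*i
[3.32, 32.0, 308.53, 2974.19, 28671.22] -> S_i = 3.32*9.64^i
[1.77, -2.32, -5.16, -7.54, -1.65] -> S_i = Random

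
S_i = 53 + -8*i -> [53, 45, 37, 29, 21]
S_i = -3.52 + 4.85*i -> [-3.52, 1.33, 6.18, 11.03, 15.88]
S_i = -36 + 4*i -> [-36, -32, -28, -24, -20]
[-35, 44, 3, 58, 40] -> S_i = Random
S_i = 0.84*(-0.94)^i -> [0.84, -0.79, 0.74, -0.7, 0.66]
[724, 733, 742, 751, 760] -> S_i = 724 + 9*i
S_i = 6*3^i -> [6, 18, 54, 162, 486]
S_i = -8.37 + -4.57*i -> [-8.37, -12.94, -17.51, -22.08, -26.65]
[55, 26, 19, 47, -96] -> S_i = Random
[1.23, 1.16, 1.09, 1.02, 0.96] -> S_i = 1.23*0.94^i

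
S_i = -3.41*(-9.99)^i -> [-3.41, 34.07, -340.32, 3399.78, -33963.8]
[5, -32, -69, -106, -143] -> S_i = 5 + -37*i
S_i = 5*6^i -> [5, 30, 180, 1080, 6480]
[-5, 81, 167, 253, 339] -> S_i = -5 + 86*i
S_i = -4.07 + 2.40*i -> [-4.07, -1.67, 0.73, 3.13, 5.53]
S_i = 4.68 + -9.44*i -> [4.68, -4.76, -14.2, -23.64, -33.08]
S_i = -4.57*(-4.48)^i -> [-4.57, 20.47, -91.72, 410.91, -1840.89]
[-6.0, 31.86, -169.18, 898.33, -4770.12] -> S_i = -6.00*(-5.31)^i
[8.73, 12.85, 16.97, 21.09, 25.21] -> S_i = 8.73 + 4.12*i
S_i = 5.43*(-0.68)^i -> [5.43, -3.69, 2.51, -1.71, 1.16]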